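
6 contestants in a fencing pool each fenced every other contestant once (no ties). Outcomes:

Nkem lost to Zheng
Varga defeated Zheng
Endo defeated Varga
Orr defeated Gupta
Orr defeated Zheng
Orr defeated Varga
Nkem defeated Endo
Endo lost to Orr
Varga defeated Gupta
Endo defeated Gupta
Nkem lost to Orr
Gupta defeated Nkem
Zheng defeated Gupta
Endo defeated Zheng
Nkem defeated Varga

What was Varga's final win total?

2

Varga's results: beat Gupta, Zheng; lost to Orr, Nkem, Endo.
That is 2 wins.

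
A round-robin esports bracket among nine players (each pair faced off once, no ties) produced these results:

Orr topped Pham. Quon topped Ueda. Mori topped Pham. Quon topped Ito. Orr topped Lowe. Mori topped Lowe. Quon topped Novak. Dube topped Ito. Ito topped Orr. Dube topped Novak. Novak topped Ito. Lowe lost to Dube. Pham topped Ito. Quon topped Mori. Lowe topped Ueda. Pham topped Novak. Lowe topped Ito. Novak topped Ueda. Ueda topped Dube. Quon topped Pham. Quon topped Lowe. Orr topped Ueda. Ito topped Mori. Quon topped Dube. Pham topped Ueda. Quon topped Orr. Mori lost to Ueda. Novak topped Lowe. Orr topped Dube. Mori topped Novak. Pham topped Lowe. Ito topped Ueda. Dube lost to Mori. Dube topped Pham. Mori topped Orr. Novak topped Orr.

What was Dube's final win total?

4

Dube's results: beat Ito, Pham, Novak, Lowe; lost to Ueda, Orr, Quon, Mori.
That is 4 wins.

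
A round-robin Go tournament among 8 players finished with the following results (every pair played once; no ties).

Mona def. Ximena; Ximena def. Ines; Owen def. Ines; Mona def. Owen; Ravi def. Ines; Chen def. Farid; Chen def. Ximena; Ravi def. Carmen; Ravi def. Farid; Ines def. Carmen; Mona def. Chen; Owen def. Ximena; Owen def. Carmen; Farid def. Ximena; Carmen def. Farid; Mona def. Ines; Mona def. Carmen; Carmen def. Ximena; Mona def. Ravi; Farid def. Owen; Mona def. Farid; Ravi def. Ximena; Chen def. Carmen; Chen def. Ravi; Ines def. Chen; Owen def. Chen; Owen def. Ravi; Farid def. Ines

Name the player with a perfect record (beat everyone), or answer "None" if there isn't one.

Mona has 7 wins out of 7 opponents — a perfect record.

Mona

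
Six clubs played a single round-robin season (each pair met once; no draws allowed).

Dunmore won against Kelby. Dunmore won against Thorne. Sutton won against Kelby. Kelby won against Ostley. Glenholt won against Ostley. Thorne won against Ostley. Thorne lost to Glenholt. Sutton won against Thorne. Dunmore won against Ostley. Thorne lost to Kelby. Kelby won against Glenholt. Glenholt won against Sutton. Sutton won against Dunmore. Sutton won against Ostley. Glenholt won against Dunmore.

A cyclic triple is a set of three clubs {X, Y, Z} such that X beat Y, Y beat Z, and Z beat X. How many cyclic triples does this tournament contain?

2

Win totals: Kelby 3, Sutton 4, Glenholt 4, Ostley 0, Dunmore 3, Thorne 1.
A club with w wins dominates both others in C(w,2) triples; summing gives 3 + 6 + 6 + 0 + 3 + 0 = 18 transitive triples.
Total triples C(6,3) = 20, so cyclic triples = 20 − 18 = 2.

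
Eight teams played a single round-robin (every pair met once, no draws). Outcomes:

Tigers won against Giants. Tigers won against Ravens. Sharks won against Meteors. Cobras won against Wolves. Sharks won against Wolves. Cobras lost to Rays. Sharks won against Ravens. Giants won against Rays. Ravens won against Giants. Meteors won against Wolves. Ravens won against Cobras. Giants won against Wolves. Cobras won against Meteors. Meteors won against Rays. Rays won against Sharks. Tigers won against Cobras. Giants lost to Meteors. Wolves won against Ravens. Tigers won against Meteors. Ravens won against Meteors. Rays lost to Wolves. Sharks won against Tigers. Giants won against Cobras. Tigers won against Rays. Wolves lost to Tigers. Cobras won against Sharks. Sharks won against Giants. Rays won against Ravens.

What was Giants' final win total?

Giants' results: beat Wolves, Rays, Cobras; lost to Meteors, Ravens, Tigers, Sharks.
That is 3 wins.

3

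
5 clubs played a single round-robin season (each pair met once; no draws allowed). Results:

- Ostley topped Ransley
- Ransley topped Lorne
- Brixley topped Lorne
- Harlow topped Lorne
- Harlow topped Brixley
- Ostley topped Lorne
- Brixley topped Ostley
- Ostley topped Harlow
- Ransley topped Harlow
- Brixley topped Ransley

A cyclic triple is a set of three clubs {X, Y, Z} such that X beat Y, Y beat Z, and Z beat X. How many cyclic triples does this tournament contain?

2

Of the C(5,3) = 10 triples, the cyclic ones are: {Ostley, Harlow, Brixley}; {Harlow, Ransley, Brixley}.
That is 2.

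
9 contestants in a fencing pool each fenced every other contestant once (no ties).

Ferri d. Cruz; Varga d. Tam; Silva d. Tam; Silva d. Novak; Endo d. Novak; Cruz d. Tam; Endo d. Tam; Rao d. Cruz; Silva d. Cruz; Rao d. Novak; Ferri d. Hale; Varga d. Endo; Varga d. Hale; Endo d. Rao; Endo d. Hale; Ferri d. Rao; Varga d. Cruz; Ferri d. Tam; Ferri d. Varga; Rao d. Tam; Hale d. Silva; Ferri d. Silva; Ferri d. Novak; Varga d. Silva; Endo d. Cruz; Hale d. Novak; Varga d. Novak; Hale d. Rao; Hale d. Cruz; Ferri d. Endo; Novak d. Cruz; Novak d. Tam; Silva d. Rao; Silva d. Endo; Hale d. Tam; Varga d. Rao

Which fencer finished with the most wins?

Ferri

Win totals: Novak 2, Tam 0, Silva 5, Cruz 1, Rao 3, Varga 7, Ferri 8, Endo 5, Hale 5.
Ferri leads with 8 wins (next highest: 7).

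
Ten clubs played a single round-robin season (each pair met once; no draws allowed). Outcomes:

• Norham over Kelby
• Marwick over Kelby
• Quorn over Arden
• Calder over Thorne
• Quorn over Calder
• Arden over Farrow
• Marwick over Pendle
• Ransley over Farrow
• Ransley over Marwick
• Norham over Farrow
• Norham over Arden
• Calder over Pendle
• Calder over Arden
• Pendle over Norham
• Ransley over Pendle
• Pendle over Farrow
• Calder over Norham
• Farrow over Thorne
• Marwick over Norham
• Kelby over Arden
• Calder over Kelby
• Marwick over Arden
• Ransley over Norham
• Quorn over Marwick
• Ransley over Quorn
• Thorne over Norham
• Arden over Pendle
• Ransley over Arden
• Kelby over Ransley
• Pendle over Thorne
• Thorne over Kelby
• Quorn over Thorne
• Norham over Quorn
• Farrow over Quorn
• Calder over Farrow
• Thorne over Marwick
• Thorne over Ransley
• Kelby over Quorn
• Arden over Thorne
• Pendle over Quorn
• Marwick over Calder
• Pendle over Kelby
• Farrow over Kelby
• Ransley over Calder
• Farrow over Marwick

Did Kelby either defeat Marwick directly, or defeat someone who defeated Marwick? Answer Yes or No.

Kelby did not beat Marwick directly.
Kelby beat Arden, Ransley, Quorn. Of those, Ransley beat Marwick.

Yes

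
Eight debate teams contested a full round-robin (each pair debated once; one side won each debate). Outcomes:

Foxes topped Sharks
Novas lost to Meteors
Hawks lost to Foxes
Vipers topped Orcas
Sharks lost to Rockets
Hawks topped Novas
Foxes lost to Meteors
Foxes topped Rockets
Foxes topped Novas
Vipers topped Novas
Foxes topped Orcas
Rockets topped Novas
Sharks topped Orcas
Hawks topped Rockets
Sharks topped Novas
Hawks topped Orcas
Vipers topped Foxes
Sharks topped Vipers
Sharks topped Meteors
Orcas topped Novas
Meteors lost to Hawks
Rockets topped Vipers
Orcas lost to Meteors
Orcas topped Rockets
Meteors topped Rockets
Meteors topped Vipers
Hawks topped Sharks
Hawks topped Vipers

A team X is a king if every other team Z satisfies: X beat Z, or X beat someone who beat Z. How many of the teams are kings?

3

Foxes reaches everyone (king).
Novas cannot reach Foxes, Vipers, Meteors, Orcas, Rockets, Sharks, Hawks in two steps.
Vipers cannot reach Meteors in two steps.
Meteors reaches everyone (king).
Orcas cannot reach Foxes, Meteors, Hawks in two steps.
Rockets cannot reach Hawks in two steps.
Sharks cannot reach Hawks in two steps.
Hawks reaches everyone (king).
Kings: Foxes, Meteors, Hawks — 3.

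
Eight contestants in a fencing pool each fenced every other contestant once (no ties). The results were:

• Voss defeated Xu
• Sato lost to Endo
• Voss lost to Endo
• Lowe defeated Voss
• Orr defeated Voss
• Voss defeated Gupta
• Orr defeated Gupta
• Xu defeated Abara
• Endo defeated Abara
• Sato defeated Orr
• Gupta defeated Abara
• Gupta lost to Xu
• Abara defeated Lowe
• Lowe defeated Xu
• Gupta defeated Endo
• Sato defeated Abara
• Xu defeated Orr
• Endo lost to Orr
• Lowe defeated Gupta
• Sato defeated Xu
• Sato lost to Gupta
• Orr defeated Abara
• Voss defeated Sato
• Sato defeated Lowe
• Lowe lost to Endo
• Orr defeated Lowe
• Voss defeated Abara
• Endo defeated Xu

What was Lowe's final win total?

3

Lowe's results: beat Voss, Xu, Gupta; lost to Orr, Endo, Abara, Sato.
That is 3 wins.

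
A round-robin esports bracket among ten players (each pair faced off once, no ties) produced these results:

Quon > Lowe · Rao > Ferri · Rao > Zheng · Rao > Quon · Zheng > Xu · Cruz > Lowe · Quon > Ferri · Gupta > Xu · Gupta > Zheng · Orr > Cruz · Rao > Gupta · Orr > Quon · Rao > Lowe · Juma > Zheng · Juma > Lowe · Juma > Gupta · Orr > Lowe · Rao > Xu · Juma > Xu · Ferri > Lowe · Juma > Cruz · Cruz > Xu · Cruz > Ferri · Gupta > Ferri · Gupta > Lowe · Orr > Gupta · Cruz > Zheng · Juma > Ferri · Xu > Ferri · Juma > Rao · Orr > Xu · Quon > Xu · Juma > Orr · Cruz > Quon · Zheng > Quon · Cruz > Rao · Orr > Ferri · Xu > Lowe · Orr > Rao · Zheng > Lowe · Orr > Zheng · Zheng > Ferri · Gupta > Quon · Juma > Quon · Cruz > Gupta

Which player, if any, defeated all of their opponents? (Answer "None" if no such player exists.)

Juma has 9 wins out of 9 opponents — a perfect record.

Juma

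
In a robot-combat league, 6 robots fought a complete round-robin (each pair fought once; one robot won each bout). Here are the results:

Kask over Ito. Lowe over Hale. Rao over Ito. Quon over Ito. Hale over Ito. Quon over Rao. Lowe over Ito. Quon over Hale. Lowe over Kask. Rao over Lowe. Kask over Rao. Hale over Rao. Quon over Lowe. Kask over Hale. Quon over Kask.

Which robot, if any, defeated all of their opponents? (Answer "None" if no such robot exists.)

Quon has 5 wins out of 5 opponents — a perfect record.

Quon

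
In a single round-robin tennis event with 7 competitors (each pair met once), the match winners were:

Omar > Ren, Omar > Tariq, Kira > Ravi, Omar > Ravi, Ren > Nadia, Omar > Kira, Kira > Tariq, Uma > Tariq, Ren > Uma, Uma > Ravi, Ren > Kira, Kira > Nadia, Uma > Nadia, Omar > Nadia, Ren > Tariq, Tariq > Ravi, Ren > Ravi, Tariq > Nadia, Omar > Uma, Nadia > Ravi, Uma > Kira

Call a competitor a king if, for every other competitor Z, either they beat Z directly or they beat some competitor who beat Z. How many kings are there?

Tariq cannot reach Ren, Kira, Uma, Omar in two steps.
Ren cannot reach Omar in two steps.
Kira cannot reach Ren, Uma, Omar in two steps.
Uma cannot reach Ren, Omar in two steps.
Nadia cannot reach Tariq, Ren, Kira, Uma, Omar in two steps.
Omar reaches everyone (king).
Ravi cannot reach Tariq, Ren, Kira, Uma, Nadia, Omar in two steps.
Kings: Omar — 1.

1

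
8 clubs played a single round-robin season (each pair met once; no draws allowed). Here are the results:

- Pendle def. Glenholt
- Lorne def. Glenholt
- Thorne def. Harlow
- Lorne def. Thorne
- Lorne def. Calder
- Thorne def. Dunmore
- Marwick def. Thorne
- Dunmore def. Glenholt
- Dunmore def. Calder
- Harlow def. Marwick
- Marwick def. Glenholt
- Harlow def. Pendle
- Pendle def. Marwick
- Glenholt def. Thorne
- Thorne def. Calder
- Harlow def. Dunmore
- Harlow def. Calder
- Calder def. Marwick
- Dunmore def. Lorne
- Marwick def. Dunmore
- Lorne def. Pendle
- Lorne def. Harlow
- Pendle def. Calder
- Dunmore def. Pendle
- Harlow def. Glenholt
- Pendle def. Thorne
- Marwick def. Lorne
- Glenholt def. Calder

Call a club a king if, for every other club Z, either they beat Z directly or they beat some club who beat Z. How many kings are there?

Glenholt cannot reach Pendle, Lorne in two steps.
Dunmore reaches everyone (king).
Calder cannot reach Pendle, Harlow in two steps.
Pendle reaches everyone (king).
Harlow reaches everyone (king).
Lorne reaches everyone (king).
Marwick reaches everyone (king).
Thorne reaches everyone (king).
Kings: Dunmore, Pendle, Harlow, Lorne, Marwick, Thorne — 6.

6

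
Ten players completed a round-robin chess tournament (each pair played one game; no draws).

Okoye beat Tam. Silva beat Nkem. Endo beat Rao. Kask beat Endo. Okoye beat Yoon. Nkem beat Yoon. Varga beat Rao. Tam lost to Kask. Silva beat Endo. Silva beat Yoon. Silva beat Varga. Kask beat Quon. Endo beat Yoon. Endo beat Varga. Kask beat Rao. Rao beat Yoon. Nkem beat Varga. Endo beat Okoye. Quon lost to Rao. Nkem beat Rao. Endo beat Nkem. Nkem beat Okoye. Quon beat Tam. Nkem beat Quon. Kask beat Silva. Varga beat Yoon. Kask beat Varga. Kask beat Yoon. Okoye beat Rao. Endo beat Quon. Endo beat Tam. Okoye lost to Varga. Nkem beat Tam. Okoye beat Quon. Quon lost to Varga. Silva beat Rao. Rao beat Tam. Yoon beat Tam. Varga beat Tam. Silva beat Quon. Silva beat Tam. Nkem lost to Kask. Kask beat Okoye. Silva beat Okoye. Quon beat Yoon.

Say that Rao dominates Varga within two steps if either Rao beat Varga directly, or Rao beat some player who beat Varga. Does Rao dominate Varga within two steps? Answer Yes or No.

No

Rao did not beat Varga directly.
Rao beat Tam, Yoon, Quon, but each of them lost to Varga. No two-step path.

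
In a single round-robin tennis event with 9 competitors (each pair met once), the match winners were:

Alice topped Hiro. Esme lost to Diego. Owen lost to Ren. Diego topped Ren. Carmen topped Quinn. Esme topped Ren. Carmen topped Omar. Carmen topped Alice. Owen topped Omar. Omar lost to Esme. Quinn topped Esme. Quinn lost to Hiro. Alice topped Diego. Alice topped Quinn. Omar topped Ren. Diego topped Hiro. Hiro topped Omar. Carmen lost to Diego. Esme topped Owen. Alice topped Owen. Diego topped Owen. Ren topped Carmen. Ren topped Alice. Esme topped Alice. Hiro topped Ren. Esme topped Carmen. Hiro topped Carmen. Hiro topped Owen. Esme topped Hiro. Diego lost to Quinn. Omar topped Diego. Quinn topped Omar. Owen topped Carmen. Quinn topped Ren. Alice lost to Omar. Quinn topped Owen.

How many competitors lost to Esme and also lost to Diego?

Esme beat: Ren, Hiro, Owen, Omar, Carmen, Alice.
Diego beat: Esme, Ren, Hiro, Owen, Carmen.
Both beat: Ren, Hiro, Owen, Carmen — 4.

4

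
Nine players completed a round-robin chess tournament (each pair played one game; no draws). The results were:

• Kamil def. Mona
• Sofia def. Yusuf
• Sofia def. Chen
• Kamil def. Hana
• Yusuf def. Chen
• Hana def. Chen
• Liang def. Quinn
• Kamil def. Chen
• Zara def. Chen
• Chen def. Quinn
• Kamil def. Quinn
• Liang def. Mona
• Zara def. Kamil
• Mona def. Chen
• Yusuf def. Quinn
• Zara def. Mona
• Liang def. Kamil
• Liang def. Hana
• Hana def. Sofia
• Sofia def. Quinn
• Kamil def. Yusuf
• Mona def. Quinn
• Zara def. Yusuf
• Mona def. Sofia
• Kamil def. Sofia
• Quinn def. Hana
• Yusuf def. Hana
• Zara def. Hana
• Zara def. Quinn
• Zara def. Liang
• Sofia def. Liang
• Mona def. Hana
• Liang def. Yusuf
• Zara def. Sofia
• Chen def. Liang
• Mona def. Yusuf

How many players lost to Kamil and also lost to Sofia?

3

Kamil beat: Mona, Sofia, Yusuf, Chen, Hana, Quinn.
Sofia beat: Yusuf, Chen, Liang, Quinn.
Both beat: Yusuf, Chen, Quinn — 3.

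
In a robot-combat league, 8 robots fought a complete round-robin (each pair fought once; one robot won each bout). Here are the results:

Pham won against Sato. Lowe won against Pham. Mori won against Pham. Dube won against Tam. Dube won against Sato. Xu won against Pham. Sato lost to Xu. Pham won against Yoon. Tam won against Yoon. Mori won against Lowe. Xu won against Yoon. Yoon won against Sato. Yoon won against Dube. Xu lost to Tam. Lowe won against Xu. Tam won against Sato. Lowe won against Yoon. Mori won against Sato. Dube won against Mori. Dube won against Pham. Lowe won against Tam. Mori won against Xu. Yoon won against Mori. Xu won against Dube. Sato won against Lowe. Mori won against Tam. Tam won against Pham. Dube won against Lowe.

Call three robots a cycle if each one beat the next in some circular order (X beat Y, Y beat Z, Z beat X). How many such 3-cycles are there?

Win totals: Xu 4, Tam 4, Mori 5, Yoon 3, Sato 1, Lowe 4, Pham 2, Dube 5.
A robot with w wins dominates both others in C(w,2) triples; summing gives 6 + 6 + 10 + 3 + 0 + 6 + 1 + 10 = 42 transitive triples.
Total triples C(8,3) = 56, so cyclic triples = 56 − 42 = 14.

14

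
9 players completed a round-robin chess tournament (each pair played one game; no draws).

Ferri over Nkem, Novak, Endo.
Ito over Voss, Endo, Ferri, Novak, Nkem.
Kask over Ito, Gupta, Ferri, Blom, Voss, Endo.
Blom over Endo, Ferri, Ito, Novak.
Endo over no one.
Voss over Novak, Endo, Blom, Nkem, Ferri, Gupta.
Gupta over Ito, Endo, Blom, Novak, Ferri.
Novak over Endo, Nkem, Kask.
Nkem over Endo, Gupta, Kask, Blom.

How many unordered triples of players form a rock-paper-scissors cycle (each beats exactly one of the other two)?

16

Win totals: Gupta 5, Novak 3, Nkem 4, Endo 0, Ferri 3, Voss 6, Blom 4, Kask 6, Ito 5.
A player with w wins dominates both others in C(w,2) triples; summing gives 10 + 3 + 6 + 0 + 3 + 15 + 6 + 15 + 10 = 68 transitive triples.
Total triples C(9,3) = 84, so cyclic triples = 84 − 68 = 16.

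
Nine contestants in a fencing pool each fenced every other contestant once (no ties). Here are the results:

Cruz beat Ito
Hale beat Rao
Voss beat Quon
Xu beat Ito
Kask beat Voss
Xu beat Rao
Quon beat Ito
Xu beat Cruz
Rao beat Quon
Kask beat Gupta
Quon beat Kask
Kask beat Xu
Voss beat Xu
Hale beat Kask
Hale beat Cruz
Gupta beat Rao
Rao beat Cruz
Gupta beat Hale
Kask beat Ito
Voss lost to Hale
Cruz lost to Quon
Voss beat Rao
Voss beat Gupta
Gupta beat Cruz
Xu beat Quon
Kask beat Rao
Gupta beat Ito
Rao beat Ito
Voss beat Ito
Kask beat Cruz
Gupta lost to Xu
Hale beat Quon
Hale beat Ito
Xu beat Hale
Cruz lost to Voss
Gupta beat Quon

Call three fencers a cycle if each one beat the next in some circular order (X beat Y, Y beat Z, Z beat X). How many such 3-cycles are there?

Win totals: Gupta 5, Xu 6, Cruz 1, Quon 3, Hale 6, Voss 6, Rao 3, Kask 6, Ito 0.
A fencer with w wins dominates both others in C(w,2) triples; summing gives 10 + 15 + 0 + 3 + 15 + 15 + 3 + 15 + 0 = 76 transitive triples.
Total triples C(9,3) = 84, so cyclic triples = 84 − 76 = 8.

8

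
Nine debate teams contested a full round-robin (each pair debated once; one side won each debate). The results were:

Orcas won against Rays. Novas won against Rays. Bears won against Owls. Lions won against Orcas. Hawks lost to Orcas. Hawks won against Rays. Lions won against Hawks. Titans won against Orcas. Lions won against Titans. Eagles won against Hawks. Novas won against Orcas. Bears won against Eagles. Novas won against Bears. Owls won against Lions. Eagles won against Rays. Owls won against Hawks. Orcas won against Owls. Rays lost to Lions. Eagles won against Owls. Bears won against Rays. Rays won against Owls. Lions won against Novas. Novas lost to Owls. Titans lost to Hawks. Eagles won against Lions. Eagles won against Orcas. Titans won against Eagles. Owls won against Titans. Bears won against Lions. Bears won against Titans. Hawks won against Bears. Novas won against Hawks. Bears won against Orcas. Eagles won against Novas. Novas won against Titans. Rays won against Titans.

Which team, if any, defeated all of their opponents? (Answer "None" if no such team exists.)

Highest win total is Eagles with 6 (out of 8 possible).
Eagles lost to Titans, Bears, so no team went undefeated.

None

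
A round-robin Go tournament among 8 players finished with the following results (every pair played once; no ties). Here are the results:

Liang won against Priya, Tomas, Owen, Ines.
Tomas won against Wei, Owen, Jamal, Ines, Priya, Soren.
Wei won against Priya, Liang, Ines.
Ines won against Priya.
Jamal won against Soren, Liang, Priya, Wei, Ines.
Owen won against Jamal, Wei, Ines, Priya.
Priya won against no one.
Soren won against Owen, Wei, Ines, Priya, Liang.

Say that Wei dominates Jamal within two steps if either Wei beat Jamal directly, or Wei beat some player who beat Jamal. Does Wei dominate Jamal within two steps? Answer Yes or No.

Wei did not beat Jamal directly.
Wei beat Priya, Liang, Ines, but each of them lost to Jamal. No two-step path.

No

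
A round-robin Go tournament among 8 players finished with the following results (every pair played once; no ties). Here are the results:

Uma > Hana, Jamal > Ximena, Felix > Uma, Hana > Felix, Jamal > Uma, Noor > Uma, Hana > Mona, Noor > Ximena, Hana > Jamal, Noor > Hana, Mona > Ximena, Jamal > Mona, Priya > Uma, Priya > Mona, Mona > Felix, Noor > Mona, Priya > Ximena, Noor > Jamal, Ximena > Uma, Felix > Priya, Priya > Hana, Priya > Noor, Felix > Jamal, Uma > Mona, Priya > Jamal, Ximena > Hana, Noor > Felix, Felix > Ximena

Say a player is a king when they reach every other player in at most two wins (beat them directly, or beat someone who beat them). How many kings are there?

3

Jamal cannot reach Priya, Noor in two steps.
Felix reaches everyone (king).
Priya reaches everyone (king).
Hana cannot reach Noor in two steps.
Noor reaches everyone (king).
Ximena cannot reach Priya, Noor in two steps.
Mona cannot reach Noor in two steps.
Uma cannot reach Priya, Noor in two steps.
Kings: Felix, Priya, Noor — 3.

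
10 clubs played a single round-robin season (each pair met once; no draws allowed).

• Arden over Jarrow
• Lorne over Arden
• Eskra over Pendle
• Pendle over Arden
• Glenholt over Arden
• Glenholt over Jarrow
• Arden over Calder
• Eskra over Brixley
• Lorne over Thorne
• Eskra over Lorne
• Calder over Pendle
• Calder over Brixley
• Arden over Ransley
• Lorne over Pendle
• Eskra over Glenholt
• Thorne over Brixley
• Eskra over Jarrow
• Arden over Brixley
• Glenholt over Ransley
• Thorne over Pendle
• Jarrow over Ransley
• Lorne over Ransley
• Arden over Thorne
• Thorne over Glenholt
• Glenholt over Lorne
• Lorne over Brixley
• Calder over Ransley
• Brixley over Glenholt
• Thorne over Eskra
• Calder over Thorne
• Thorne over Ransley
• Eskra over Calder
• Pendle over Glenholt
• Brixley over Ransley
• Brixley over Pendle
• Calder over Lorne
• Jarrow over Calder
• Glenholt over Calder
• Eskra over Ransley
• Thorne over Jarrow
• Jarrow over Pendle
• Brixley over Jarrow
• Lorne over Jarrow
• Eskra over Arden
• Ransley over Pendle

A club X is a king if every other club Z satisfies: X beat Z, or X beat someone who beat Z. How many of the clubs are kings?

Brixley cannot reach Thorne, Eskra in two steps.
Glenholt cannot reach Eskra in two steps.
Arden reaches everyone (king).
Pendle cannot reach Eskra in two steps.
Ransley cannot reach Brixley, Thorne, Jarrow, Calder, Lorne, Eskra in two steps.
Thorne reaches everyone (king).
Jarrow cannot reach Eskra in two steps.
Calder reaches everyone (king).
Lorne reaches everyone (king).
Eskra reaches everyone (king).
Kings: Arden, Thorne, Calder, Lorne, Eskra — 5.

5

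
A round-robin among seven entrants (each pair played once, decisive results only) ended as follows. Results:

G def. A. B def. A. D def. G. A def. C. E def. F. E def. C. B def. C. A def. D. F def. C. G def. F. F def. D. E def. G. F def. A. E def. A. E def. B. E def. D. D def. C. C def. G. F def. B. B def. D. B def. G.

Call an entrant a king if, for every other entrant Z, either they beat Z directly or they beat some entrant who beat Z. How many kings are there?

1

A cannot reach B, E, F in two steps.
B cannot reach E in two steps.
C cannot reach B, D, E in two steps.
D cannot reach B, E in two steps.
E reaches everyone (king).
F cannot reach E in two steps.
G cannot reach E in two steps.
Kings: E — 1.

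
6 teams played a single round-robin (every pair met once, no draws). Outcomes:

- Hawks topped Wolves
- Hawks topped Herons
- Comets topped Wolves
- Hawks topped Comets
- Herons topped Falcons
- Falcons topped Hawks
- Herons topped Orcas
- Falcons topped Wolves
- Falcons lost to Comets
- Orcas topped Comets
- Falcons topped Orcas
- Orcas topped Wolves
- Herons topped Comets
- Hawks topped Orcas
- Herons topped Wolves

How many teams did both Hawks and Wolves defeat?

0

Hawks beat: Wolves, Herons, Comets, Orcas.
Wolves beat: no one.
No one was beaten by both.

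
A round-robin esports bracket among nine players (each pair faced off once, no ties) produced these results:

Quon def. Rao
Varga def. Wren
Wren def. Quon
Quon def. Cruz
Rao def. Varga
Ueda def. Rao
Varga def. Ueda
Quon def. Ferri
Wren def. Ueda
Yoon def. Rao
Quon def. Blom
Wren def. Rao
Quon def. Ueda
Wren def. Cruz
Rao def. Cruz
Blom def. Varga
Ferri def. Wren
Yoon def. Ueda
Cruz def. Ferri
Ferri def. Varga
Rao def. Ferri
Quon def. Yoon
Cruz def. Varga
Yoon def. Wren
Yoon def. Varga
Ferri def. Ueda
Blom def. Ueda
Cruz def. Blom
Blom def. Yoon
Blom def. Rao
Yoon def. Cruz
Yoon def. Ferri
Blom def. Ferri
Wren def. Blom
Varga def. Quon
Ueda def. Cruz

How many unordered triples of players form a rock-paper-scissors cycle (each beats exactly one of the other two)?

Win totals: Yoon 6, Ferri 3, Blom 5, Cruz 3, Varga 3, Rao 3, Quon 6, Wren 5, Ueda 2.
A player with w wins dominates both others in C(w,2) triples; summing gives 15 + 3 + 10 + 3 + 3 + 3 + 15 + 10 + 1 = 63 transitive triples.
Total triples C(9,3) = 84, so cyclic triples = 84 − 63 = 21.

21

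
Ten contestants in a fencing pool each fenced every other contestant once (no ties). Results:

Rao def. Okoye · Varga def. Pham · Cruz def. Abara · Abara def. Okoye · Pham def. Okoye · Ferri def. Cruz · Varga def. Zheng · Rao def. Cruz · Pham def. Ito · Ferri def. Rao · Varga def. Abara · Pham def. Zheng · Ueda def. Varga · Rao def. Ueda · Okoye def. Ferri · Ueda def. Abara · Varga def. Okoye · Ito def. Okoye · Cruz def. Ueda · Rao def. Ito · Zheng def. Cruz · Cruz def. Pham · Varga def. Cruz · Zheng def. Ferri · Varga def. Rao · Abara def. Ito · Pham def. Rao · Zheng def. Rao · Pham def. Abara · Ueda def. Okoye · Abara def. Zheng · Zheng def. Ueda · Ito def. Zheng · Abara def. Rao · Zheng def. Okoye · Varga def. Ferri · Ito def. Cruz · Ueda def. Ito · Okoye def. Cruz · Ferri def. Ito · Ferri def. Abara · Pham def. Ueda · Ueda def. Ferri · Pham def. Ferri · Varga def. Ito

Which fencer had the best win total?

Varga

Win totals: Abara 4, Cruz 3, Pham 7, Ferri 4, Zheng 5, Rao 4, Okoye 2, Varga 8, Ueda 5, Ito 3.
Varga leads with 8 wins (next highest: 7).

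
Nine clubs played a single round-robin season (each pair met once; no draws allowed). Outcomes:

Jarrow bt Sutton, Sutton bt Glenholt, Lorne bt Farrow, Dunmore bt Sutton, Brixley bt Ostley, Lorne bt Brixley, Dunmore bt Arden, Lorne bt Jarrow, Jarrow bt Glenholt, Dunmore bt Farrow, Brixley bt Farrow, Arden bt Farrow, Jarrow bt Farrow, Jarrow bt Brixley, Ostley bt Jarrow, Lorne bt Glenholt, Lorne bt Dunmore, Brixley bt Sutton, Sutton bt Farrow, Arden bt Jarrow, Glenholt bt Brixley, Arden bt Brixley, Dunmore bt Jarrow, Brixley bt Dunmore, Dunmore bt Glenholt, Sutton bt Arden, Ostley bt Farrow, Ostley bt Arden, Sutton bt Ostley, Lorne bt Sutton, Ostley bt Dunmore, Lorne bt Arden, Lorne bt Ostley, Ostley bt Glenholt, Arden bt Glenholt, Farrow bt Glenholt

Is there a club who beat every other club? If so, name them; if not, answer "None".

Lorne

Lorne has 8 wins out of 8 opponents — a perfect record.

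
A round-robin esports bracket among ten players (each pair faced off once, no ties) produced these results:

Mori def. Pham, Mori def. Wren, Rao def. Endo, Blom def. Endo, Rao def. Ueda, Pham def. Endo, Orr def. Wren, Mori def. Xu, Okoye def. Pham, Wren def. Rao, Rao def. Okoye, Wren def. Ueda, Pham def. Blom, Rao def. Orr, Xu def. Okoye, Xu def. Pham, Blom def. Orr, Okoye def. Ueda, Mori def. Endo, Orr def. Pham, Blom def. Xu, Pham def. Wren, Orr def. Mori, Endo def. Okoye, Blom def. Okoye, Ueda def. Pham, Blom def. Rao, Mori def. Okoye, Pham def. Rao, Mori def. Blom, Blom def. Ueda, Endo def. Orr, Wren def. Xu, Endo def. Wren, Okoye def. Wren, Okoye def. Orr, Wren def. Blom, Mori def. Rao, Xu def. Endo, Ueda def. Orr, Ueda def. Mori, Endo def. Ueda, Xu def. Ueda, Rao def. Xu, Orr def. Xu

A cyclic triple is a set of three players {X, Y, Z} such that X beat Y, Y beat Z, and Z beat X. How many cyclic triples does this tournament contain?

Win totals: Orr 4, Blom 6, Pham 4, Rao 5, Mori 7, Endo 4, Xu 4, Okoye 4, Wren 4, Ueda 3.
A player with w wins dominates both others in C(w,2) triples; summing gives 6 + 15 + 6 + 10 + 21 + 6 + 6 + 6 + 6 + 3 = 85 transitive triples.
Total triples C(10,3) = 120, so cyclic triples = 120 − 85 = 35.

35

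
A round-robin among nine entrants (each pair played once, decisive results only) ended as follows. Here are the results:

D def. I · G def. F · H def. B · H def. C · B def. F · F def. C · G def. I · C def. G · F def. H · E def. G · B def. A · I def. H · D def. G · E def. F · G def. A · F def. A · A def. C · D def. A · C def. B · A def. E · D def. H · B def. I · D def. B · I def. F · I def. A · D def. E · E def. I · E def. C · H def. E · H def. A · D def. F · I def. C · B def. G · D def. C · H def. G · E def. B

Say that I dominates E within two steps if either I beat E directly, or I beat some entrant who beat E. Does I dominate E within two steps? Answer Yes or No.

I did not beat E directly.
I beat A, C, F, H. Of those, A beat E.

Yes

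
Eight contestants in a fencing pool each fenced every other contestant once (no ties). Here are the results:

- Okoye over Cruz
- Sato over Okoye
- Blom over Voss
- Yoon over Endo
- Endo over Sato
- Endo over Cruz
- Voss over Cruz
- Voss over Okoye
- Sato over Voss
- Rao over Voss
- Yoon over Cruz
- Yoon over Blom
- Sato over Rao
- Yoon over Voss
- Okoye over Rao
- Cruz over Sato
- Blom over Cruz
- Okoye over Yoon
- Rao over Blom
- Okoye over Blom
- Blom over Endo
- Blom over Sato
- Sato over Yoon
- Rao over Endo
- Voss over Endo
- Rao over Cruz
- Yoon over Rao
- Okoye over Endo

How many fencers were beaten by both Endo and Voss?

Endo beat: Cruz, Sato.
Voss beat: Cruz, Okoye, Endo.
Both beat: Cruz — 1.

1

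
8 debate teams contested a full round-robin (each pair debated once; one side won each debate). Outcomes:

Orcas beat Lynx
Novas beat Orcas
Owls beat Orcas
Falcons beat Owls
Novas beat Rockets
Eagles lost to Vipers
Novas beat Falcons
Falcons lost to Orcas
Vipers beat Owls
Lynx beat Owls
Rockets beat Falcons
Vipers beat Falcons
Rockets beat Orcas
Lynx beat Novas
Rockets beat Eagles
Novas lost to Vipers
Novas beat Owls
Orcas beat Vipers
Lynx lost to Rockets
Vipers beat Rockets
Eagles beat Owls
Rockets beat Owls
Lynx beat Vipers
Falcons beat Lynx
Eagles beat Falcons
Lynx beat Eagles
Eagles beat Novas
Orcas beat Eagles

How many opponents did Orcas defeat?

Orcas' results: beat Vipers, Eagles, Falcons, Lynx; lost to Novas, Owls, Rockets.
That is 4 wins.

4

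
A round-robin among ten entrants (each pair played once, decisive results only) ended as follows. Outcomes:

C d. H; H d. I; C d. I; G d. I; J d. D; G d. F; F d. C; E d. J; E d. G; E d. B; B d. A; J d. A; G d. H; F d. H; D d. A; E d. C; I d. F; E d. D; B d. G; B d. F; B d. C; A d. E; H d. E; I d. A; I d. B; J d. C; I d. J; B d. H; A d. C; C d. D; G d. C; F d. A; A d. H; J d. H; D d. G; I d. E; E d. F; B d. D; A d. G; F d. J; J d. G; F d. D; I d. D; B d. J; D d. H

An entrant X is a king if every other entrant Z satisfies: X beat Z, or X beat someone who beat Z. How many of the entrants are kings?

A reaches everyone (king).
B reaches everyone (king).
C reaches everyone (king).
D cannot reach B, J in two steps.
E reaches everyone (king).
F cannot reach B in two steps.
G reaches everyone (king).
H reaches everyone (king).
I reaches everyone (king).
J cannot reach B in two steps.
Kings: A, B, C, E, G, H, I — 7.

7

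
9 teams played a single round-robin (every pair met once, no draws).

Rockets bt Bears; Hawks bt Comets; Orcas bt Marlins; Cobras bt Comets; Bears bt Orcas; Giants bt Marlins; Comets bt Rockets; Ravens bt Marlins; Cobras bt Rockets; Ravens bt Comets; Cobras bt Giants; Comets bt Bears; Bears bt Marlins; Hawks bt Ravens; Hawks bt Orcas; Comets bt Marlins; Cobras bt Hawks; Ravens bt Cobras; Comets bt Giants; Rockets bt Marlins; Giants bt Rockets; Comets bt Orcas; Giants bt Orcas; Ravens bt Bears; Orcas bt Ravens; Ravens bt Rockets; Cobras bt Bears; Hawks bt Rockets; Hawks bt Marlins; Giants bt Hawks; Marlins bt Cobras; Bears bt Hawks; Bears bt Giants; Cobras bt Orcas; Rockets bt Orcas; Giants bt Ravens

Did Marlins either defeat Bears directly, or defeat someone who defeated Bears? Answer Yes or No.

Marlins did not beat Bears directly.
Marlins beat Cobras. Of those, Cobras beat Bears.

Yes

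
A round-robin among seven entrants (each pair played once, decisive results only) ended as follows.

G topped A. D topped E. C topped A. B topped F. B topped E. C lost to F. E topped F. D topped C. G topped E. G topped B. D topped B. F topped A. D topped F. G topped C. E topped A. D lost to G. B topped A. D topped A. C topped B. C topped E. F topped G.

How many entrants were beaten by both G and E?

1

G beat: A, B, C, D, E.
E beat: A, F.
Both beat: A — 1.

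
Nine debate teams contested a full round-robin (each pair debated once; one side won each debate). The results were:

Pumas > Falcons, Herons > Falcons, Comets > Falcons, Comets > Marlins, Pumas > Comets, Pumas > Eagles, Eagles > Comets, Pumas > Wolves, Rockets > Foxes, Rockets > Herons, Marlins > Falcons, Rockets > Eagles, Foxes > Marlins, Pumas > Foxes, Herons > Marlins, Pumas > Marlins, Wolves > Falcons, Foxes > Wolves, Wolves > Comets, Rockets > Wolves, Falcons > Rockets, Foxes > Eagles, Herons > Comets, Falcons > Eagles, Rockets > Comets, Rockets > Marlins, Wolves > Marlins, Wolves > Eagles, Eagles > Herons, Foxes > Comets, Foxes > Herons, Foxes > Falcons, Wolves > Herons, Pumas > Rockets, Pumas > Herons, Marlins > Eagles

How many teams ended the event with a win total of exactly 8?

Win totals: Wolves 5, Rockets 6, Eagles 2, Falcons 2, Marlins 2, Pumas 8, Comets 2, Foxes 6, Herons 3.
Exactly 8: Pumas — 1 team.

1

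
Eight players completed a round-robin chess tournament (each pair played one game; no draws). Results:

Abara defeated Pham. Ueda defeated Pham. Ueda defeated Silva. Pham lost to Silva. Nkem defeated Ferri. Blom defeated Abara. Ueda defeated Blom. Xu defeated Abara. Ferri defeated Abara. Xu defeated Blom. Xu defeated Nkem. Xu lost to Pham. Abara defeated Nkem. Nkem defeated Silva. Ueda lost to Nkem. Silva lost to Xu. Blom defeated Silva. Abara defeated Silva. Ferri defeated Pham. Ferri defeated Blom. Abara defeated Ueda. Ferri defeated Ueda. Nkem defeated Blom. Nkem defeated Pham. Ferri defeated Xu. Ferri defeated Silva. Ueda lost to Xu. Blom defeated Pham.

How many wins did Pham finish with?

1

Pham's results: beat Xu; lost to Nkem, Silva, Ferri, Blom, Ueda, Abara.
That is 1 win.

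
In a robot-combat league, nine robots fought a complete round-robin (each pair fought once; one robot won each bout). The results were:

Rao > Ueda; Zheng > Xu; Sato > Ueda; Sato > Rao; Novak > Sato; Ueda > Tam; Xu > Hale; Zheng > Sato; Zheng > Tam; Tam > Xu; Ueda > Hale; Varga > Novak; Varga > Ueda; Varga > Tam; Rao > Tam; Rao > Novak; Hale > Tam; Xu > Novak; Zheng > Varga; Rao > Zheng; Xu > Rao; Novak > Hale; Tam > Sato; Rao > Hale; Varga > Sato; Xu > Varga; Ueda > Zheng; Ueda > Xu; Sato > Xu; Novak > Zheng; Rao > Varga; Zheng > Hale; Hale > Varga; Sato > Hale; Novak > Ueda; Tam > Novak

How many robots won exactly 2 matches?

1

Win totals: Varga 4, Zheng 5, Tam 3, Xu 4, Ueda 4, Hale 2, Rao 6, Novak 4, Sato 4.
Exactly 2: Hale — 1 robot.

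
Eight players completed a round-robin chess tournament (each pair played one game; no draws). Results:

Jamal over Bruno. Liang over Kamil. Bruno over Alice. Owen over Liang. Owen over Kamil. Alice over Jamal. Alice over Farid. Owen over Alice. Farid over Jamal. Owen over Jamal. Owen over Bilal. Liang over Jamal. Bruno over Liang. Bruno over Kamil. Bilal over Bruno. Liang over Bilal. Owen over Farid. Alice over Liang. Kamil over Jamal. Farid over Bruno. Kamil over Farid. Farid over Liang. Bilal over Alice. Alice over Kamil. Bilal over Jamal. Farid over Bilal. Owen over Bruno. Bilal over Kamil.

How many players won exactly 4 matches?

Win totals: Bilal 4, Jamal 1, Alice 4, Liang 3, Kamil 2, Owen 7, Farid 4, Bruno 3.
Exactly 4: Bilal, Alice, Farid — 3 players.

3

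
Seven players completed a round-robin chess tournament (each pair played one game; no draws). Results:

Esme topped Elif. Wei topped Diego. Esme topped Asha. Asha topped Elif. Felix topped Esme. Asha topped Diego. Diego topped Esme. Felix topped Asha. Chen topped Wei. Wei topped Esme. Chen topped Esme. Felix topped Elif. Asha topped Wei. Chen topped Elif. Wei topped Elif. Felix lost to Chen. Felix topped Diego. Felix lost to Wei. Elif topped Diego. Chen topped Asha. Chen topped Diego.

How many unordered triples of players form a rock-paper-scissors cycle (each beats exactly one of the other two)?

Win totals: Diego 1, Asha 3, Felix 4, Elif 1, Esme 2, Chen 6, Wei 4.
A player with w wins dominates both others in C(w,2) triples; summing gives 0 + 3 + 6 + 0 + 1 + 15 + 6 = 31 transitive triples.
Total triples C(7,3) = 35, so cyclic triples = 35 − 31 = 4.

4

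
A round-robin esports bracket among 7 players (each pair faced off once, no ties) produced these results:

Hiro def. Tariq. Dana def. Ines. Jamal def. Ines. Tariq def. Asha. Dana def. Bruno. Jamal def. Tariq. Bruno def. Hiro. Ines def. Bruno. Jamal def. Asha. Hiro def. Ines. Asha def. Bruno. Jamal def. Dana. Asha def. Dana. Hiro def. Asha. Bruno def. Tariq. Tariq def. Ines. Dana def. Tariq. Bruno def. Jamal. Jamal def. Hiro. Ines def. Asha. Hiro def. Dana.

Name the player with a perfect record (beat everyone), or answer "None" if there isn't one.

None

Highest win total is Jamal with 5 (out of 6 possible).
Jamal lost to Bruno, so no player went undefeated.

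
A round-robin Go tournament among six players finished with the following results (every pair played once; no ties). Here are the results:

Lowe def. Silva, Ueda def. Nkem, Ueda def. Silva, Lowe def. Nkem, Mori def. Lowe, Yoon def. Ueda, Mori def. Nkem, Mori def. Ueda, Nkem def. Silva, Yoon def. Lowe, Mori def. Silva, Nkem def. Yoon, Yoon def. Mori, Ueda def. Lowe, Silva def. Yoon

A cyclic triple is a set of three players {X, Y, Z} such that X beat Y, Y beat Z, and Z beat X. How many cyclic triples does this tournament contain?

6

Win totals: Ueda 3, Lowe 2, Nkem 2, Silva 1, Yoon 3, Mori 4.
A player with w wins dominates both others in C(w,2) triples; summing gives 3 + 1 + 1 + 0 + 3 + 6 = 14 transitive triples.
Total triples C(6,3) = 20, so cyclic triples = 20 − 14 = 6.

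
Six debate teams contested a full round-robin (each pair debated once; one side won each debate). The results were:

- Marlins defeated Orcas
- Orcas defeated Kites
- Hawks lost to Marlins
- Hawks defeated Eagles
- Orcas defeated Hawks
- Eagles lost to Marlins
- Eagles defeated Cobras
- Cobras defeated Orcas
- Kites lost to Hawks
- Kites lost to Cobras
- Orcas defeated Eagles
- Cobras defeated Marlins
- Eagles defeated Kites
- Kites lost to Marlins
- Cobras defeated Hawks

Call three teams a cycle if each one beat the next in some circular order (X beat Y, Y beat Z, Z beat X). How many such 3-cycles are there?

3

Of the C(6,3) = 20 triples, the cyclic ones are: {Cobras, Hawks, Eagles}; {Cobras, Eagles, Marlins}; {Cobras, Eagles, Orcas}.
That is 3.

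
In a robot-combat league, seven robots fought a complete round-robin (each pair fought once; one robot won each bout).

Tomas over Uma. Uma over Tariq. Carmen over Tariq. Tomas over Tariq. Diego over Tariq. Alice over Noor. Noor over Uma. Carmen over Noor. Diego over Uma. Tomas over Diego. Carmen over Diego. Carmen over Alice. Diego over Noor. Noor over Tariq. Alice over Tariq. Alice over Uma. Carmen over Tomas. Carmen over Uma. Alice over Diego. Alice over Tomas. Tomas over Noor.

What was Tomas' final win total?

4

Tomas' results: beat Noor, Tariq, Diego, Uma; lost to Carmen, Alice.
That is 4 wins.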